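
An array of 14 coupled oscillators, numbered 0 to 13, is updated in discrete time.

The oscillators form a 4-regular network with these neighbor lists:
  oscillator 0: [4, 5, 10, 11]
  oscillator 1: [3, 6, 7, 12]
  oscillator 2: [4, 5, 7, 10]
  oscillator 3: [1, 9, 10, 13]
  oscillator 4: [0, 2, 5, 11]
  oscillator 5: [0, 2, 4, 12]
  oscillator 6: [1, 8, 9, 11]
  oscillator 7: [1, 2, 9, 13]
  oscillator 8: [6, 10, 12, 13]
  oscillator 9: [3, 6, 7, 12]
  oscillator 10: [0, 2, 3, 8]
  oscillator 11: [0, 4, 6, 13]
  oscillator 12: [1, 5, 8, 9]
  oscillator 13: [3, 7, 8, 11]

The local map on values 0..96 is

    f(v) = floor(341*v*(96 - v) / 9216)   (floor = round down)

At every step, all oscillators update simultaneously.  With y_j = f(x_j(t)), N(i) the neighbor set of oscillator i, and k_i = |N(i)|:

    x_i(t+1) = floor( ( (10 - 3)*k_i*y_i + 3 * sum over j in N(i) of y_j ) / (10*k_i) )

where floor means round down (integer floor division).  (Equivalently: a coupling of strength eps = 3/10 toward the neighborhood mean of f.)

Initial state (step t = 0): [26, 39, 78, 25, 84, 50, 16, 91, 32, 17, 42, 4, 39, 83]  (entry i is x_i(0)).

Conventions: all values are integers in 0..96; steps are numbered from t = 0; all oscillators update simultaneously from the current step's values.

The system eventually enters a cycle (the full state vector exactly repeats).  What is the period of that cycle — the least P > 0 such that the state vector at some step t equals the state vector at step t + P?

Simulating step by step:
t=0: [26, 39, 78, 25, 84, 50, 16, 91, 32, 17, 42, 4, 39, 83]
t=1: [63, 73, 52, 64, 42, 77, 49, 27, 71, 50, 77, 23, 79, 39]
t=2: [72, 64, 78, 73, 78, 59, 80, 71, 65, 80, 60, 67, 54, 77]
t=3: [65, 71, 56, 62, 55, 74, 52, 62, 71, 52, 74, 65, 78, 58]
t=4: [72, 67, 78, 75, 79, 63, 80, 77, 66, 80, 64, 75, 56, 78]
t=5: [63, 67, 54, 58, 52, 71, 51, 54, 70, 50, 70, 56, 77, 53]
t=6: [75, 72, 80, 79, 81, 67, 81, 82, 68, 82, 69, 82, 59, 82]
t=7: [57, 60, 49, 50, 47, 66, 47, 43, 66, 45, 64, 43, 74, 44]
t=8: [81, 78, 83, 83, 83, 74, 83, 83, 73, 82, 76, 84, 65, 83]
t=9: [45, 50, 41, 41, 40, 56, 41, 40, 59, 43, 53, 37, 67, 40]
t=10: [83, 83, 82, 83, 82, 81, 82, 82, 80, 82, 83, 80, 74, 81]
t=11: [40, 41, 41, 39, 42, 44, 42, 41, 46, 43, 39, 45, 54, 43]
t=12: [82, 82, 83, 82, 83, 83, 83, 83, 84, 83, 82, 83, 83, 83]
t=13: [41, 41, 39, 41, 39, 39, 39, 39, 37, 39, 41, 39, 39, 39]
t=14: [82, 82, 82, 82, 82, 82, 81, 82, 80, 82, 82, 82, 81, 81]
t=15: [42, 42, 42, 42, 42, 42, 43, 42, 45, 42, 42, 42, 43, 43]
t=16: [83, 83, 83, 83, 83, 83, 83, 83, 83, 83, 83, 83, 83, 83]
t=17: [39, 39, 39, 39, 39, 39, 39, 39, 39, 39, 39, 39, 39, 39]
t=18: [82, 82, 82, 82, 82, 82, 82, 82, 82, 82, 82, 82, 82, 82]
t=19: [42, 42, 42, 42, 42, 42, 42, 42, 42, 42, 42, 42, 42, 42]
t=20: [83, 83, 83, 83, 83, 83, 83, 83, 83, 83, 83, 83, 83, 83]

Answer: 4
Key observation: The state at step 16, [83, 83, 83, 83, 83, 83, 83, 83, 83, 83, 83, 83, 83, 83], reappears at step 20 — and no state repeats earlier — so the cycle the system enters has period 4.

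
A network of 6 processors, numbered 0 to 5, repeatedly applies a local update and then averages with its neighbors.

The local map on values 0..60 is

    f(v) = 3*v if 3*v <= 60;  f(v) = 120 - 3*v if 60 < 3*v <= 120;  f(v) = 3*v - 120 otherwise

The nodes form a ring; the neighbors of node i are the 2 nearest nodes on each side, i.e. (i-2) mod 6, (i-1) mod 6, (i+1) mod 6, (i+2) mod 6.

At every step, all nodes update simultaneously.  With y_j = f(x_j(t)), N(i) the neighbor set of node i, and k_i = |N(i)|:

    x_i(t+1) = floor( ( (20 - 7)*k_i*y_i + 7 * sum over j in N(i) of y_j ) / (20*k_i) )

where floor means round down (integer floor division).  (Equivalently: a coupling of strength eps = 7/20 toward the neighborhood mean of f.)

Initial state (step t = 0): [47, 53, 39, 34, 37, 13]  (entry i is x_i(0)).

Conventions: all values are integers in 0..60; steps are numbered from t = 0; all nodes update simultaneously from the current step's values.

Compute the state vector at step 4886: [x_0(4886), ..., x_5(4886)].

Answer: [56, 55, 56, 56, 55, 56]
Key observation: The state at step 14, [56, 55, 56, 56, 55, 56], reappears at step 18: the system is in a cycle of period 4 from step 14 on.  Therefore the state at step 4886 equals the state at step 14 + ((4886 - 14) mod 4) = 14, which is [56, 55, 56, 56, 55, 56].

Derivation:
t=0: [47, 53, 39, 34, 37, 13]
t=1: [21, 32, 9, 19, 12, 32]
t=2: [46, 30, 32, 46, 37, 30]
t=3: [19, 27, 22, 19, 13, 26]
t=4: [52, 43, 51, 52, 43, 44]
t=5: [28, 16, 29, 28, 16, 15]
t=6: [38, 44, 36, 38, 44, 43]
t=7: [7, 10, 10, 7, 10, 9]
t=8: [23, 28, 28, 23, 28, 26]
t=9: [46, 39, 38, 46, 39, 42]
t=10: [13, 6, 7, 13, 6, 7]
t=11: [32, 22, 23, 32, 22, 23]
t=12: [33, 48, 46, 33, 48, 46]
t=13: [21, 22, 19, 21, 22, 19]
t=14: [56, 55, 56, 56, 55, 56]
t=15: [47, 46, 47, 47, 46, 47]
t=16: [20, 19, 20, 20, 19, 20]
t=17: [59, 58, 59, 59, 58, 59]
t=18: [56, 55, 56, 56, 55, 56]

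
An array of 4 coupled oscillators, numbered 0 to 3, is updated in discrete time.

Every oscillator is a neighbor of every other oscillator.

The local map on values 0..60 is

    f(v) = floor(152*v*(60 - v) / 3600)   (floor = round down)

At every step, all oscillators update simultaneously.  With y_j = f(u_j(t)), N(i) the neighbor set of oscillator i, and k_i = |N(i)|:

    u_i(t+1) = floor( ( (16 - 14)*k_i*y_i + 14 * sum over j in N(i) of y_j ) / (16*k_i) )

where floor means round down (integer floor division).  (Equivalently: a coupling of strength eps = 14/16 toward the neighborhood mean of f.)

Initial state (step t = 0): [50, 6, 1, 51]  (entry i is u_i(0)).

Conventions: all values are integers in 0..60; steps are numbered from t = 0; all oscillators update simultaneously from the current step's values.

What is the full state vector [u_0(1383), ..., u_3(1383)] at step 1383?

Answer: [36, 36, 36, 36]
Key observation: The state at step 3, [36, 36, 36, 36], reappears at step 4: the system is in a cycle of period 1 from step 3 on.  Therefore the state at step 1383 equals the state at step 3 + ((1383 - 3) mod 1) = 3, which is [36, 36, 36, 36].

Derivation:
t=0: [50, 6, 1, 51]
t=1: [12, 13, 15, 12]
t=2: [25, 25, 24, 25]
t=3: [36, 36, 36, 36]
t=4: [36, 36, 36, 36]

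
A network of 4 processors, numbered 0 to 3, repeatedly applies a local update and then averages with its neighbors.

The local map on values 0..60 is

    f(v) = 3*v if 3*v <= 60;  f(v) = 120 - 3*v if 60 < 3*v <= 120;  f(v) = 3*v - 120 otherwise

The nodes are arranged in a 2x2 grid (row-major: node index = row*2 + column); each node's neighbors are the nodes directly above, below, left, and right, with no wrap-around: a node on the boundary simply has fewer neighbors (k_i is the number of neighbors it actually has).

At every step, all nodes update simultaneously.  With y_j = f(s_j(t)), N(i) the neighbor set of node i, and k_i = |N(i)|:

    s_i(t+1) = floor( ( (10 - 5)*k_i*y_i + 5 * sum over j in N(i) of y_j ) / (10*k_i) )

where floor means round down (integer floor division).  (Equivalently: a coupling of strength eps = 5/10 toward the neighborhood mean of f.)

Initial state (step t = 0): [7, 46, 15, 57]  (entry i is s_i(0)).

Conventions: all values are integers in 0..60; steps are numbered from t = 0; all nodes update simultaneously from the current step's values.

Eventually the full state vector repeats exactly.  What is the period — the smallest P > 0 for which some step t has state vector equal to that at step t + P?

Simulating step by step:
t=0: [7, 46, 15, 57]
t=1: [26, 27, 40, 41]
t=2: [30, 30, 11, 11]
t=3: [30, 30, 32, 32]
t=4: [28, 28, 25, 25]
t=5: [38, 38, 42, 42]
t=6: [6, 6, 6, 6]
t=7: [18, 18, 18, 18]
t=8: [54, 54, 54, 54]
t=9: [42, 42, 42, 42]
t=10: [6, 6, 6, 6]

Answer: 4
Key observation: The state at step 6, [6, 6, 6, 6], reappears at step 10 — and no state repeats earlier — so the cycle the system enters has period 4.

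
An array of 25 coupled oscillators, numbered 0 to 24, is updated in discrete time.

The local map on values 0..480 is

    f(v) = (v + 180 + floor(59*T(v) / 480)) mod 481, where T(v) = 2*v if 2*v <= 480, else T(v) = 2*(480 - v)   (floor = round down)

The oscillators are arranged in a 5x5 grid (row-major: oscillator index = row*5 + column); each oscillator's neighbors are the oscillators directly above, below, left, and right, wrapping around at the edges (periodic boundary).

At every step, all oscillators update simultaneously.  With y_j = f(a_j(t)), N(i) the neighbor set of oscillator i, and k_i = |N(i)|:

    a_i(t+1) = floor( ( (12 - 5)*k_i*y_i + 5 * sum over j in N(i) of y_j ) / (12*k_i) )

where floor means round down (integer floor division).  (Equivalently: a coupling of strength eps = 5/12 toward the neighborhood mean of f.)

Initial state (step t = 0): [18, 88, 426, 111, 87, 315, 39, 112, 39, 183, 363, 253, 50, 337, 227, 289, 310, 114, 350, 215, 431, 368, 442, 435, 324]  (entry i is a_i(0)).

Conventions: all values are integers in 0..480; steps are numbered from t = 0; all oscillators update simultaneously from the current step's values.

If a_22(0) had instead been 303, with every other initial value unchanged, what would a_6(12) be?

Simulating step by step:
t=0: [18, 88, 426, 111, 87, 315, 39, 112, 39, 183, 363, 253, 50, 337, 227, 289, 310, 114, 350, 215, 431, 368, 303, 435, 324]
t=1: [198, 237, 181, 268, 270, 128, 202, 273, 249, 344, 110, 67, 216, 146, 375, 95, 76, 231, 149, 327, 123, 109, 99, 137, 142]
t=2: [370, 441, 321, 92, 103, 327, 365, 147, 52, 92, 288, 306, 377, 306, 142, 276, 299, 417, 342, 153, 339, 328, 336, 312, 287]
t=3: [117, 119, 125, 240, 254, 90, 118, 263, 246, 272, 70, 55, 120, 108, 285, 68, 52, 106, 105, 266, 64, 72, 72, 79, 102]
t=4: [281, 322, 309, 344, 122, 268, 282, 112, 87, 47, 242, 266, 284, 253, 82, 235, 256, 302, 276, 104, 272, 271, 281, 304, 237]
t=5: [61, 47, 79, 118, 278, 91, 60, 227, 234, 234, 362, 67, 58, 69, 272, 360, 63, 35, 56, 310, 116, 24, 33, 89, 350]
t=6: [240, 242, 292, 301, 133, 282, 279, 400, 433, 359, 121, 242, 273, 258, 104, 126, 232, 232, 231, 74, 254, 230, 233, 260, 118]
t=7: [369, 385, 137, 81, 298, 113, 131, 92, 110, 136, 312, 368, 125, 104, 253, 308, 455, 422, 352, 308, 172, 420, 376, 143, 257]
t=8: [145, 158, 285, 274, 100, 274, 284, 311, 313, 274, 79, 147, 282, 257, 83, 96, 136, 149, 136, 44, 259, 156, 160, 258, 93]
t=9: [284, 302, 104, 54, 250, 85, 102, 44, 42, 82, 263, 283, 99, 80, 221, 265, 349, 328, 268, 264, 145, 334, 302, 115, 230]
t=10: [90, 100, 239, 234, 109, 232, 240, 256, 243, 266, 90, 90, 239, 267, 327, 58, 65, 83, 82, 108, 270, 94, 105, 269, 345]
t=11: [285, 338, 392, 359, 273, 386, 391, 155, 53, 98, 282, 327, 341, 96, 103, 239, 268, 303, 230, 253, 107, 266, 292, 129, 114]
t=12: [71, 69, 124, 125, 90, 112, 128, 274, 254, 247, 116, 61, 124, 288, 246, 316, 73, 88, 343, 167, 270, 55, 75, 293, 258]

Answer: a_6(12) = 128
Key observation: This trace re-runs the system from the modified initial state.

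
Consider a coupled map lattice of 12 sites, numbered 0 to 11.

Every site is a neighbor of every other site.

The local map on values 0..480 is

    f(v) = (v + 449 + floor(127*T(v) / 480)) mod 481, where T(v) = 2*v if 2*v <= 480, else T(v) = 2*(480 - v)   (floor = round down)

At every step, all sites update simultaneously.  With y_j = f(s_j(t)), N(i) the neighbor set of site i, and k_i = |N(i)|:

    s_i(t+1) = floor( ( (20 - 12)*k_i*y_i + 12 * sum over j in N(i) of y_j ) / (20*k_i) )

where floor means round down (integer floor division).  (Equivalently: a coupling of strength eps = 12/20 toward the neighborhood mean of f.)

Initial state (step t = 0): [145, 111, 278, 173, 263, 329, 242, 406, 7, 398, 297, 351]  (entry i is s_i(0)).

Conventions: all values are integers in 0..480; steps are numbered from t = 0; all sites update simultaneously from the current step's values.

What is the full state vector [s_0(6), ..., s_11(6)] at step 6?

Simulating step by step:
t=0: [145, 111, 278, 173, 263, 329, 242, 406, 7, 398, 297, 351]
t=1: [283, 265, 339, 298, 337, 347, 333, 360, 376, 359, 342, 351]
t=2: [370, 367, 379, 372, 378, 380, 378, 382, 385, 382, 379, 381]
t=3: [398, 397, 399, 398, 399, 399, 399, 399, 400, 399, 399, 399]
t=4: [409, 408, 409, 409, 409, 409, 409, 409, 409, 409, 409, 409]
t=5: [414, 414, 414, 414, 414, 414, 414, 414, 414, 414, 414, 414]
t=6: [416, 416, 416, 416, 416, 416, 416, 416, 416, 416, 416, 416]

Answer: [416, 416, 416, 416, 416, 416, 416, 416, 416, 416, 416, 416]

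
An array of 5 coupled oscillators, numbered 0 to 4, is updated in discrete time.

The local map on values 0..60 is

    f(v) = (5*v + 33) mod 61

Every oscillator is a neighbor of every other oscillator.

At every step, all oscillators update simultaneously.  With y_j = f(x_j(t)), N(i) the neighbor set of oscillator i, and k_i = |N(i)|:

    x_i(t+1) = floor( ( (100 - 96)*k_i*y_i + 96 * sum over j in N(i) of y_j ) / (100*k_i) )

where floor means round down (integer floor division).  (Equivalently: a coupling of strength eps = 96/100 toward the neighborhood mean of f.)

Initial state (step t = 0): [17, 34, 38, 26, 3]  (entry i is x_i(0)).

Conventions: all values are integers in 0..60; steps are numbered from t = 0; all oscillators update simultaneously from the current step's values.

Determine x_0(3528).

Answer: x_0(3528) = 34
Key observation: The state at step 8, [34, 25, 30, 30, 31], reappears at step 16: the system is in a cycle of period 8 from step 8 on.  Therefore the state at step 3528 equals the state at step 8 + ((3528 - 8) mod 8) = 8, which is [34, 25, 30, 30, 31].

Derivation:
t=0: [17, 34, 38, 26, 3]
t=1: [38, 45, 41, 41, 39]
t=2: [42, 47, 39, 39, 41]
t=3: [42, 50, 45, 45, 43]
t=4: [19, 23, 28, 28, 30]
t=5: [30, 26, 21, 21, 32]
t=6: [19, 11, 16, 16, 17]
t=7: [45, 41, 36, 36, 35]
t=8: [34, 25, 30, 30, 31]
t=9: [10, 7, 14, 14, 13]
t=10: [31, 34, 27, 27, 28]
t=11: [39, 36, 31, 31, 30]
t=12: [11, 14, 19, 19, 20]
t=13: [16, 13, 20, 20, 19]
t=14: [17, 20, 25, 25, 26]
t=15: [32, 41, 36, 36, 35]
t=16: [34, 25, 30, 30, 31]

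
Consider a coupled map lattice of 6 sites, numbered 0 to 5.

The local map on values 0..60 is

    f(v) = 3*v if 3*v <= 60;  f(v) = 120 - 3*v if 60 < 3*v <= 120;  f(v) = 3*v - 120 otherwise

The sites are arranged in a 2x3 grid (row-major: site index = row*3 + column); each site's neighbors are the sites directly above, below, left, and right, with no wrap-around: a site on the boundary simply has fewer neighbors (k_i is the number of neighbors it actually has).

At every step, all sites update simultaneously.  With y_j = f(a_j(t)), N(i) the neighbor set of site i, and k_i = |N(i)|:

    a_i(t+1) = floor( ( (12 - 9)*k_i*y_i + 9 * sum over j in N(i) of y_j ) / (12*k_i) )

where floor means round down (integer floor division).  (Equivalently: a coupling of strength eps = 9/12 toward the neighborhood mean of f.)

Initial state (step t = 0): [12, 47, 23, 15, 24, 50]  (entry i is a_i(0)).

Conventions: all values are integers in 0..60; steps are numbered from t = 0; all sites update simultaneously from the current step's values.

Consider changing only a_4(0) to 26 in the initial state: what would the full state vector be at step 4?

Simulating step by step:
t=0: [12, 47, 23, 15, 26, 50]
t=1: [33, 37, 31, 40, 34, 42]
t=2: [8, 18, 12, 14, 8, 18]
t=3: [42, 34, 49, 28, 43, 36]
t=4: [21, 15, 18, 14, 18, 16]

Answer: [21, 15, 18, 14, 18, 16]
Key observation: This trace re-runs the system from the modified initial state.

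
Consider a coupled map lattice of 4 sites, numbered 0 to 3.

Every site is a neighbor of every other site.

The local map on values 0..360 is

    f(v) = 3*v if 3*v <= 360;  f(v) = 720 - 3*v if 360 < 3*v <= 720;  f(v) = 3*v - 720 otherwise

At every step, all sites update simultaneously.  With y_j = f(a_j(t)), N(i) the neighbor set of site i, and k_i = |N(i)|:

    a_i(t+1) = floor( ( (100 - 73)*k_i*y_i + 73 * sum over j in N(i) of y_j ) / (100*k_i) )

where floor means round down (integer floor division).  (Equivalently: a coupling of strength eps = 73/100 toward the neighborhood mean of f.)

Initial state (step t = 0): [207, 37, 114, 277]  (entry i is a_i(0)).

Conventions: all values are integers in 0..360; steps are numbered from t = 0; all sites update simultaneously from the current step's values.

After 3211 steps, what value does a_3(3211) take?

Simulating step by step:
t=0: [207, 37, 114, 277]
t=1: [163, 164, 170, 164]
t=2: [224, 224, 223, 224]
t=3: [48, 48, 48, 48]
t=4: [144, 144, 144, 144]
t=5: [288, 288, 288, 288]
t=6: [144, 144, 144, 144]

Answer: a_3(3211) = 288
Key observation: The state at step 4, [144, 144, 144, 144], reappears at step 6: the system is in a cycle of period 2 from step 4 on.  Therefore the state at step 3211 equals the state at step 4 + ((3211 - 4) mod 2) = 5, which is [288, 288, 288, 288].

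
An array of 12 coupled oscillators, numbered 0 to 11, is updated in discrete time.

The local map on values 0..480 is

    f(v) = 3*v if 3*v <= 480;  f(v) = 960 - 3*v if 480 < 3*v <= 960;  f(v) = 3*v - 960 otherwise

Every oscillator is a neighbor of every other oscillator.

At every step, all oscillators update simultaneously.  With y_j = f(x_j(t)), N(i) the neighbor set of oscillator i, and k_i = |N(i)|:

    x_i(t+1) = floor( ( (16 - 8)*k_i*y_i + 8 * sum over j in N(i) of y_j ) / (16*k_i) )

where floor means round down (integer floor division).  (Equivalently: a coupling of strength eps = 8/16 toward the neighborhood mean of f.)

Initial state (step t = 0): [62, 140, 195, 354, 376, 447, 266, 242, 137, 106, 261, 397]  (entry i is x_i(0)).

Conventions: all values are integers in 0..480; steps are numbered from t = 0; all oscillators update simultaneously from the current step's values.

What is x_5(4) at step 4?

Answer: x_5(4) = 62

Derivation:
t=0: [62, 140, 195, 354, 376, 447, 266, 242, 137, 106, 261, 397]
t=1: [228, 334, 314, 190, 220, 317, 217, 250, 330, 288, 224, 248]
t=2: [224, 118, 107, 276, 235, 103, 239, 194, 112, 142, 230, 197]
t=3: [298, 328, 313, 227, 283, 307, 277, 339, 320, 360, 290, 335]
t=4: [74, 55, 54, 171, 95, 62, 103, 70, 44, 99, 85, 65]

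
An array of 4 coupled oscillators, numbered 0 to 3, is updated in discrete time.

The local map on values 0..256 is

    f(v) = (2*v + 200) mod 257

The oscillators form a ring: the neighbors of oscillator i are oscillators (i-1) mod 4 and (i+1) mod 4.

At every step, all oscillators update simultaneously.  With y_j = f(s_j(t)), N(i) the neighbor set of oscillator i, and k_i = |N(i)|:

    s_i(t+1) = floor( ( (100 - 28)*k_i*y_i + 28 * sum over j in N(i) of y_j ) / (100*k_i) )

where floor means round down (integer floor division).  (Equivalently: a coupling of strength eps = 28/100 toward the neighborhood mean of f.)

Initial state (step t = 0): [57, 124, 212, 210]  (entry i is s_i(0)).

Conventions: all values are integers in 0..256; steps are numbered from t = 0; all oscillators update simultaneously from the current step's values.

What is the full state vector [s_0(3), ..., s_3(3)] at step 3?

Simulating step by step:
t=0: [57, 124, 212, 210]
t=1: [82, 160, 120, 99]
t=2: [97, 44, 152, 142]
t=3: [134, 76, 213, 217]

Answer: [134, 76, 213, 217]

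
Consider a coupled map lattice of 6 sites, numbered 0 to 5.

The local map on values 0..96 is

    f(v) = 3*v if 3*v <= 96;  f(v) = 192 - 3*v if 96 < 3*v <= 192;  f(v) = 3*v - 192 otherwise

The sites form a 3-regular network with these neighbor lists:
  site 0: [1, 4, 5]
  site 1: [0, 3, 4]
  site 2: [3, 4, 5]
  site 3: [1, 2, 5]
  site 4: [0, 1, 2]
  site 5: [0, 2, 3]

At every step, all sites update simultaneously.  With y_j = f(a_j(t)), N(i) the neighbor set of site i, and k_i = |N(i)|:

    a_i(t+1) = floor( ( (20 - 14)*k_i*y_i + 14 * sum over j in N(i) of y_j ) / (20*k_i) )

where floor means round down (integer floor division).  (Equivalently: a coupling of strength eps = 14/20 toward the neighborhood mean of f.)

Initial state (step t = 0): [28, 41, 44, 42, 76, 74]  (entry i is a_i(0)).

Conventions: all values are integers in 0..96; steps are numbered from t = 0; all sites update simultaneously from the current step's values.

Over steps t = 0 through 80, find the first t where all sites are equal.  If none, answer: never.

Simulating step by step:
t=0: [28, 41, 44, 42, 76, 74]  (not all equal)
t=1: [56, 64, 48, 56, 60, 58]  (not all equal)
t=2: [14, 14, 27, 22, 20, 27]  (not all equal)
t=3: [55, 51, 72, 67, 56, 68]  (not all equal)
t=4: [25, 25, 17, 20, 28, 17]  (not all equal)
t=5: [71, 73, 60, 59, 72, 58]  (not all equal)
t=6: [22, 22, 16, 17, 21, 16]  (not all equal)
t=7: [61, 61, 52, 53, 60, 52]  (not all equal)
t=8: [16, 15, 29, 28, 16, 29]  (not all equal)
t=9: [56, 55, 77, 76, 56, 77]  (not all equal)
t=10: [28, 27, 34, 35, 28, 34]  (not all equal)
t=11: [84, 83, 87, 87, 84, 87]  (not all equal)
t=12: [61, 61, 66, 66, 61, 66]  (not all equal)
t=13: [8, 8, 6, 6, 8, 6]  (not all equal)
t=14: [22, 22, 19, 19, 22, 19]  (not all equal)
t=15: [63, 63, 59, 59, 63, 59]  (not all equal)
t=16: [5, 5, 12, 12, 5, 12]  (not all equal)
t=17: [19, 19, 31, 31, 19, 31]  (not all equal)
t=18: [65, 65, 84, 84, 65, 84]  (not all equal)
t=19: [16, 16, 46, 46, 16, 46]  (not all equal)
t=20: [49, 49, 52, 52, 49, 52]  (not all equal)
t=21: [42, 42, 38, 38, 42, 38]  (not all equal)
t=22: [68, 68, 75, 75, 68, 75]  (not all equal)
t=23: [16, 16, 28, 28, 16, 28]  (not all equal)
t=24: [56, 56, 75, 75, 56, 75]  (not all equal)
t=25: [26, 26, 30, 30, 26, 30]  (not all equal)
t=26: [80, 80, 87, 87, 80, 87]  (not all equal)
t=27: [52, 52, 64, 64, 52, 64]  (not all equal)
t=28: [27, 27, 8, 8, 27, 8]  (not all equal)
t=29: [67, 67, 37, 37, 67, 37]  (not all equal)
t=30: [25, 25, 64, 64, 25, 64]  (not all equal)
t=31: [57, 57, 17, 17, 57, 17]  (not all equal)
t=32: [28, 28, 44, 44, 28, 44]  (not all equal)
t=33: [78, 78, 65, 65, 78, 65]  (not all equal)
t=34: [32, 32, 12, 12, 32, 12]  (not all equal)
t=35: [82, 82, 50, 50, 82, 50]  (not all equal)
t=36: [51, 51, 44, 44, 51, 44]  (not all equal)
t=37: [43, 43, 55, 55, 43, 55]  (not all equal)
t=38: [54, 54, 35, 35, 54, 35]  (not all equal)
t=39: [43, 43, 73, 73, 43, 73]  (not all equal)
t=40: [54, 54, 35, 35, 54, 35]  (not all equal)

Answer: never
Key observation: The state at step 38 reappears at step 40 — the system is in a cycle of period 2 from step 38 on.  No step 0..40 is synchronized, and the cycle repeats forever, so no step up to 80 (or ever) has all sites equal.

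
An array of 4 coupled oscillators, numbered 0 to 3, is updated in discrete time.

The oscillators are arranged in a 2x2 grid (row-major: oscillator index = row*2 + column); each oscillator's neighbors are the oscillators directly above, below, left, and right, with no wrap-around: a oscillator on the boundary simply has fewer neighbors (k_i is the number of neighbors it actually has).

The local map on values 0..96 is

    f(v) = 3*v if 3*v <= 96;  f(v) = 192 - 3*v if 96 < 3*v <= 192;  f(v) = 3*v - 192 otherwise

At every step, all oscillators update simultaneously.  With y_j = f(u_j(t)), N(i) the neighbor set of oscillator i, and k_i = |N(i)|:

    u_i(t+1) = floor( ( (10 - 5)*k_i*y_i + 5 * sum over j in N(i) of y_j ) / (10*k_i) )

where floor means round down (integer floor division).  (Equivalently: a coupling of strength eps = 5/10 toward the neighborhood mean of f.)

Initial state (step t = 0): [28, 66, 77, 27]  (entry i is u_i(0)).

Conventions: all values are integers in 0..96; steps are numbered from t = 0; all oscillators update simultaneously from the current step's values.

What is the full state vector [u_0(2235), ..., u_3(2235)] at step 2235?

Answer: [12, 30, 12, 30]
Key observation: The state at step 27, [12, 30, 12, 30], reappears at step 33: the system is in a cycle of period 6 from step 27 on.  Therefore the state at step 2235 equals the state at step 27 + ((2235 - 27) mod 6) = 27, which is [12, 30, 12, 30].

Derivation:
t=0: [28, 66, 77, 27]
t=1: [53, 44, 60, 51]
t=2: [34, 48, 24, 37]
t=3: [75, 66, 78, 70]
t=4: [28, 15, 33, 21]
t=5: [76, 59, 83, 66]
t=6: [36, 18, 39, 21]
t=7: [74, 63, 74, 63]
t=8: [23, 9, 23, 9]
t=9: [58, 37, 58, 37]
t=10: [33, 65, 33, 65]
t=11: [70, 25, 70, 25]
t=12: [32, 60, 32, 60]
t=13: [75, 33, 75, 33]
t=14: [48, 78, 48, 78]
t=15: [46, 43, 46, 43]
t=16: [56, 60, 56, 60]
t=17: [21, 15, 21, 15]
t=18: [58, 49, 58, 49]
t=19: [24, 38, 24, 38]
t=20: [73, 76, 73, 76]
t=21: [29, 33, 29, 33]
t=22: [88, 91, 88, 91]
t=23: [74, 78, 74, 78]
t=24: [33, 39, 33, 39]
t=25: [88, 79, 88, 79]
t=26: [65, 51, 65, 51]
t=27: [12, 30, 12, 30]
t=28: [49, 76, 49, 76]
t=29: [42, 38, 42, 38]
t=30: [69, 75, 69, 75]
t=31: [19, 28, 19, 28]
t=32: [63, 77, 63, 77]
t=33: [12, 30, 12, 30]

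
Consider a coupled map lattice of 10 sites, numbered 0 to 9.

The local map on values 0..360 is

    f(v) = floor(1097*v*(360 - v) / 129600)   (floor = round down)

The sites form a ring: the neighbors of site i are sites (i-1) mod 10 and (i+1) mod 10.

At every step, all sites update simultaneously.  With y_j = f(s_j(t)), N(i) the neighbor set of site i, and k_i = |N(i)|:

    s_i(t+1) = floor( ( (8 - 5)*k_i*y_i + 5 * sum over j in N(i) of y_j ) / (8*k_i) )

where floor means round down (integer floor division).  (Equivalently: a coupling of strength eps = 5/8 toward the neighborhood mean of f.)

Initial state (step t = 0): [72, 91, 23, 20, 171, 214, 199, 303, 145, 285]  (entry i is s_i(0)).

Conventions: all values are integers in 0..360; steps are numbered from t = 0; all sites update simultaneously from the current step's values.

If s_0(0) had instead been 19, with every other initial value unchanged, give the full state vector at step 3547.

Answer: [224, 224, 224, 224, 224, 224, 224, 224, 224, 224]
Key observation: The state at step 26, [257, 257, 257, 257, 257, 257, 257, 257, 257, 257], reappears at step 28: the system is in a cycle of period 2 from step 26 on.  Therefore the state at step 3547 equals the state at step 26 + ((3547 - 26) mod 2) = 27, which is [224, 224, 224, 224, 224, 224, 224, 224, 224, 224].

Derivation:
t=0: [19, 91, 23, 20, 171, 214, 199, 303, 145, 285]
t=1: [141, 114, 106, 127, 202, 269, 229, 221, 200, 166]
t=2: [256, 241, 237, 249, 244, 241, 240, 260, 267, 267]
t=3: [225, 237, 240, 238, 238, 241, 235, 224, 213, 214]
t=4: [255, 248, 244, 244, 244, 244, 248, 256, 262, 262]
t=5: [226, 233, 237, 239, 239, 237, 233, 225, 219, 219]
t=6: [255, 250, 246, 244, 244, 246, 250, 256, 259, 259]
t=7: [226, 231, 236, 238, 238, 236, 231, 225, 222, 222]
t=8: [255, 251, 247, 245, 245, 247, 252, 256, 258, 258]
t=9: [226, 231, 235, 237, 237, 234, 230, 225, 222, 223]
t=10: [255, 252, 248, 246, 246, 249, 253, 256, 258, 257]
t=11: [226, 230, 234, 236, 235, 233, 229, 225, 223, 224]
t=12: [255, 252, 249, 247, 248, 250, 253, 256, 257, 257]
t=13: [226, 229, 233, 234, 234, 232, 228, 225, 224, 224]
t=14: [255, 253, 250, 249, 249, 251, 254, 256, 257, 256]
t=15: [226, 229, 231, 232, 232, 230, 227, 225, 224, 225]
t=16: [255, 253, 252, 251, 251, 253, 255, 256, 257, 256]
t=17: [226, 228, 230, 230, 230, 228, 226, 225, 224, 225]
t=18: [255, 254, 253, 253, 253, 254, 255, 256, 257, 256]
t=19: [226, 227, 228, 229, 228, 227, 226, 225, 224, 225]
t=20: [256, 255, 254, 253, 254, 255, 256, 256, 257, 256]
t=21: [225, 226, 227, 227, 227, 226, 225, 224, 224, 224]
t=22: [256, 256, 255, 255, 255, 256, 256, 257, 257, 257]
t=23: [224, 225, 225, 226, 225, 225, 224, 224, 224, 224]
t=24: [257, 257, 256, 256, 256, 257, 257, 257, 257, 257]
t=25: [224, 224, 224, 225, 224, 224, 224, 224, 224, 224]
t=26: [257, 257, 257, 257, 257, 257, 257, 257, 257, 257]
t=27: [224, 224, 224, 224, 224, 224, 224, 224, 224, 224]
t=28: [257, 257, 257, 257, 257, 257, 257, 257, 257, 257]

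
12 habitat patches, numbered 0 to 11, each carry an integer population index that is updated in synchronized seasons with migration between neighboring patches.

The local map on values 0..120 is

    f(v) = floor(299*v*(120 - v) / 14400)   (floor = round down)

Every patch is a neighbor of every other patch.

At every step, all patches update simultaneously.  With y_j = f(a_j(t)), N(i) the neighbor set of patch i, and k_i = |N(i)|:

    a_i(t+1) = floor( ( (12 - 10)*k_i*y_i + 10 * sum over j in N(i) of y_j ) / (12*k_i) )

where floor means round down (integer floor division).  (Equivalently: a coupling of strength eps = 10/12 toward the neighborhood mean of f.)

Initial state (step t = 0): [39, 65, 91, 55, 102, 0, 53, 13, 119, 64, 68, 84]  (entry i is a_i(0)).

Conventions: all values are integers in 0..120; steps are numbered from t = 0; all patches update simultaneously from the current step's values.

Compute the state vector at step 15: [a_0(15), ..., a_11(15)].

Answer: [71, 71, 71, 71, 71, 71, 71, 71, 71, 71, 71, 71]

Derivation:
t=0: [39, 65, 91, 55, 102, 0, 53, 13, 119, 64, 68, 84]
t=1: [52, 53, 51, 53, 50, 46, 53, 49, 46, 53, 53, 52]
t=2: [72, 72, 72, 72, 72, 72, 72, 72, 72, 72, 72, 72]
t=3: [71, 71, 71, 71, 71, 71, 71, 71, 71, 71, 71, 71]
t=4: [72, 72, 72, 72, 72, 72, 72, 72, 72, 72, 72, 72]
t=5: [71, 71, 71, 71, 71, 71, 71, 71, 71, 71, 71, 71]
t=6: [72, 72, 72, 72, 72, 72, 72, 72, 72, 72, 72, 72]
t=7: [71, 71, 71, 71, 71, 71, 71, 71, 71, 71, 71, 71]
t=8: [72, 72, 72, 72, 72, 72, 72, 72, 72, 72, 72, 72]
t=9: [71, 71, 71, 71, 71, 71, 71, 71, 71, 71, 71, 71]
t=10: [72, 72, 72, 72, 72, 72, 72, 72, 72, 72, 72, 72]
t=11: [71, 71, 71, 71, 71, 71, 71, 71, 71, 71, 71, 71]
t=12: [72, 72, 72, 72, 72, 72, 72, 72, 72, 72, 72, 72]
t=13: [71, 71, 71, 71, 71, 71, 71, 71, 71, 71, 71, 71]
t=14: [72, 72, 72, 72, 72, 72, 72, 72, 72, 72, 72, 72]
t=15: [71, 71, 71, 71, 71, 71, 71, 71, 71, 71, 71, 71]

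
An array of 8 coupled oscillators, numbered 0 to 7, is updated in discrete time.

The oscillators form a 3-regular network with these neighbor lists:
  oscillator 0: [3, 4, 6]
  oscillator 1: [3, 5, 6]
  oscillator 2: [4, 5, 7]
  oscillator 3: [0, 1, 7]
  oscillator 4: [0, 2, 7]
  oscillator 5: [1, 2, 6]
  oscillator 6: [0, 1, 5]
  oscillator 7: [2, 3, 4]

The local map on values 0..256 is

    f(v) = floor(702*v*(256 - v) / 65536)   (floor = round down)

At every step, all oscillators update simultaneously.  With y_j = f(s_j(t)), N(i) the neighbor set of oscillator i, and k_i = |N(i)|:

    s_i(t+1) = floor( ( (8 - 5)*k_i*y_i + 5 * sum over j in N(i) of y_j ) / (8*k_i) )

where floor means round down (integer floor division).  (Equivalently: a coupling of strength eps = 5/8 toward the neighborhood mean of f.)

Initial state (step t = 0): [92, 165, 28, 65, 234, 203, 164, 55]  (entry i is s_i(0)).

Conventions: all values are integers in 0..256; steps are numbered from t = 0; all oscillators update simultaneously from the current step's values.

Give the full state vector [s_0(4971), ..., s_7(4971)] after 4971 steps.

Simulating step by step:
t=0: [92, 165, 28, 65, 234, 203, 164, 55]
t=1: [132, 145, 85, 140, 92, 124, 151, 97]
t=2: [170, 172, 162, 171, 163, 168, 172, 163]
t=3: [156, 155, 161, 156, 160, 157, 155, 160]
t=4: [166, 166, 164, 166, 164, 165, 166, 164]
t=5: [160, 160, 160, 160, 160, 160, 160, 160]
t=6: [164, 164, 164, 164, 164, 164, 164, 164]
t=7: [161, 161, 161, 161, 161, 161, 161, 161]
t=8: [163, 163, 163, 163, 163, 163, 163, 163]
t=9: [162, 162, 162, 162, 162, 162, 162, 162]
t=10: [163, 163, 163, 163, 163, 163, 163, 163]

Answer: [162, 162, 162, 162, 162, 162, 162, 162]
Key observation: The state at step 8, [163, 163, 163, 163, 163, 163, 163, 163], reappears at step 10: the system is in a cycle of period 2 from step 8 on.  Therefore the state at step 4971 equals the state at step 8 + ((4971 - 8) mod 2) = 9, which is [162, 162, 162, 162, 162, 162, 162, 162].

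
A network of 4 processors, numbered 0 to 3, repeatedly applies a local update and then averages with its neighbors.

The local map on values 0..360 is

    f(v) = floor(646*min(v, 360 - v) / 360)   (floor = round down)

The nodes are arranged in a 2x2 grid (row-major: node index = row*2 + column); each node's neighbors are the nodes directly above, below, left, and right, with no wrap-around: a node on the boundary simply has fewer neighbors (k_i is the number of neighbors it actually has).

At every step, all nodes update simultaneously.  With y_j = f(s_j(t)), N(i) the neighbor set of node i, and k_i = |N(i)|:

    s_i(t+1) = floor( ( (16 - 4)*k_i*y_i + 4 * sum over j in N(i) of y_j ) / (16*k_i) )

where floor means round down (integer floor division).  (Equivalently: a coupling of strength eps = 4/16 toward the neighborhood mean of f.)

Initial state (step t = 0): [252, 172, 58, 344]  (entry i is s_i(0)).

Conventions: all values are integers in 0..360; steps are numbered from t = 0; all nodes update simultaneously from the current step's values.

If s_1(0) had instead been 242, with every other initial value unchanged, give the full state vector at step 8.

Answer: [203, 222, 208, 174]
Key observation: This trace re-runs the system from the modified initial state.

Derivation:
t=0: [252, 242, 58, 344]
t=1: [184, 185, 105, 60]
t=2: [299, 288, 193, 143]
t=3: [135, 142, 269, 245]
t=4: [233, 246, 178, 206]
t=5: [235, 215, 302, 272]
t=6: [213, 242, 125, 163]
t=7: [251, 227, 237, 273]
t=8: [203, 222, 208, 174]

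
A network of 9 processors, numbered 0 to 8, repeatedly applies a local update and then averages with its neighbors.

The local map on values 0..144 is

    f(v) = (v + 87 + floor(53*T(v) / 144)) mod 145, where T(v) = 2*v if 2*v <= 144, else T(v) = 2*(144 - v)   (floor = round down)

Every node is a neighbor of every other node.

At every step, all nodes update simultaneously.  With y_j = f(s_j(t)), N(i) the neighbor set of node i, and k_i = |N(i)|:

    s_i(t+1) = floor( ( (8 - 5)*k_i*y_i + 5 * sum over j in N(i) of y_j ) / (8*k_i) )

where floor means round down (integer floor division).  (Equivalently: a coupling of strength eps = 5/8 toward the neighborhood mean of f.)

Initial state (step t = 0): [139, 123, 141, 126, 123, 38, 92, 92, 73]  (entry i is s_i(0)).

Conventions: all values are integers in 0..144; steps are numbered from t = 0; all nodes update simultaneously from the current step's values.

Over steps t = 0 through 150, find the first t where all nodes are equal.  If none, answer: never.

Answer: 6
Key observation: Synchronization is absorbing here: once all nodes are equal they stay equal, and step 6 is the first all-equal step.

Derivation:
t=0: [139, 123, 141, 126, 123, 38, 92, 92, 73]  (not all equal)
t=1: [74, 72, 74, 73, 72, 51, 70, 70, 68]  (not all equal)
t=2: [62, 62, 62, 62, 62, 51, 61, 61, 60]  (not all equal)
t=3: [46, 46, 46, 46, 46, 41, 46, 46, 46]  (not all equal)
t=4: [20, 20, 20, 20, 20, 18, 20, 20, 20]  (not all equal)
t=5: [120, 120, 120, 120, 120, 119, 120, 120, 120]  (not all equal)
t=6: [79, 79, 79, 79, 79, 79, 79, 79, 79]  (all equal)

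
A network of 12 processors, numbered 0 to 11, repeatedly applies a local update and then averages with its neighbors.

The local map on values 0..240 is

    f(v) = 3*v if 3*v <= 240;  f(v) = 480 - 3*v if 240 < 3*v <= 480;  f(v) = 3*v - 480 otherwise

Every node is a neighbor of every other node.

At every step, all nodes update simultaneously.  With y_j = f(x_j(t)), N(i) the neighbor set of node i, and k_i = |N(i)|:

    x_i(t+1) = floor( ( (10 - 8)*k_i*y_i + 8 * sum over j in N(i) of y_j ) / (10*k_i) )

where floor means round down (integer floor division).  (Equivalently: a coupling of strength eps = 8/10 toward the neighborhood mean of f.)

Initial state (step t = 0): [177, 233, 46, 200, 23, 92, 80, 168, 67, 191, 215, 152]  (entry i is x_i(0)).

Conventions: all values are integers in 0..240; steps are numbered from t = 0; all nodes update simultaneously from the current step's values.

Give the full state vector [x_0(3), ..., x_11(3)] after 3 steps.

Simulating step by step:
t=0: [177, 233, 46, 200, 23, 92, 80, 168, 67, 191, 215, 152]
t=1: [119, 140, 130, 127, 121, 138, 143, 115, 138, 124, 133, 115]
t=2: [97, 89, 93, 94, 97, 90, 88, 99, 90, 96, 92, 99]
t=3: [197, 200, 199, 198, 197, 200, 201, 196, 200, 198, 199, 196]

Answer: [197, 200, 199, 198, 197, 200, 201, 196, 200, 198, 199, 196]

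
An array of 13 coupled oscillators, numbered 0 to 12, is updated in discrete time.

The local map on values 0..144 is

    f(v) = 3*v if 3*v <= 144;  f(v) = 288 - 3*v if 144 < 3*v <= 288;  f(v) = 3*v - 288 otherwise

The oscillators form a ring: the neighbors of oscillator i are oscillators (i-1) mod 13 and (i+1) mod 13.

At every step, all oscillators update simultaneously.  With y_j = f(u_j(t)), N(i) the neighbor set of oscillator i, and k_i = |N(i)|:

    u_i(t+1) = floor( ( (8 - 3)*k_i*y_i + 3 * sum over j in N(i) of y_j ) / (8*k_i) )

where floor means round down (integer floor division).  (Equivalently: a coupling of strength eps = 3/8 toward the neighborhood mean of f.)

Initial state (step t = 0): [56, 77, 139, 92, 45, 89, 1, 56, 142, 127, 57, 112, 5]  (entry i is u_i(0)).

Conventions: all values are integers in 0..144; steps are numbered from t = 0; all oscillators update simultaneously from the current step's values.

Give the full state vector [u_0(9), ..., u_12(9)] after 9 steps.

Simulating step by step:
t=0: [56, 77, 139, 92, 45, 89, 1, 56, 142, 127, 57, 112, 5]
t=1: [88, 82, 93, 57, 90, 39, 28, 101, 126, 105, 99, 54, 40]
t=2: [45, 32, 35, 78, 55, 92, 77, 42, 64, 35, 34, 102, 103]
t=3: [106, 105, 93, 76, 89, 41, 61, 107, 103, 102, 86, 34, 41]
t=4: [46, 24, 21, 43, 47, 100, 94, 44, 22, 20, 41, 92, 101]
t=5: [102, 82, 77, 118, 114, 35, 30, 96, 77, 72, 90, 33, 37]
t=6: [39, 40, 55, 62, 65, 92, 75, 27, 49, 59, 43, 86, 91]
t=7: [98, 120, 118, 104, 79, 36, 56, 88, 124, 120, 107, 45, 36]
t=8: [37, 58, 59, 36, 56, 99, 99, 53, 70, 66, 59, 110, 93]
t=9: [92, 112, 111, 110, 96, 29, 31, 96, 89, 91, 94, 48, 34]

Answer: [92, 112, 111, 110, 96, 29, 31, 96, 89, 91, 94, 48, 34]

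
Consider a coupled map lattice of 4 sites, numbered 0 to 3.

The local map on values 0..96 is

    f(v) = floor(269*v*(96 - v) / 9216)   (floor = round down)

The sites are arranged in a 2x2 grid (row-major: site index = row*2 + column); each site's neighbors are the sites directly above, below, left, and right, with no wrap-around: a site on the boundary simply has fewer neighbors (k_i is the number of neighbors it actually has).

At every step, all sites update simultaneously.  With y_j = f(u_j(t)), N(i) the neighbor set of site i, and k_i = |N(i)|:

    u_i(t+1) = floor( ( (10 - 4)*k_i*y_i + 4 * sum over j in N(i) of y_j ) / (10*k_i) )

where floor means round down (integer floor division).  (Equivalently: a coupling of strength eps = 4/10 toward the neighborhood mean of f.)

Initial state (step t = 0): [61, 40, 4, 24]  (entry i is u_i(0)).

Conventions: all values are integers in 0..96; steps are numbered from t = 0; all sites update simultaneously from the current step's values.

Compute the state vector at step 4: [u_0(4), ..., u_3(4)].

Answer: [62, 63, 62, 62]

Derivation:
t=0: [61, 40, 4, 24]
t=1: [52, 61, 28, 45]
t=2: [63, 63, 59, 63]
t=3: [60, 60, 61, 60]
t=4: [62, 63, 62, 62]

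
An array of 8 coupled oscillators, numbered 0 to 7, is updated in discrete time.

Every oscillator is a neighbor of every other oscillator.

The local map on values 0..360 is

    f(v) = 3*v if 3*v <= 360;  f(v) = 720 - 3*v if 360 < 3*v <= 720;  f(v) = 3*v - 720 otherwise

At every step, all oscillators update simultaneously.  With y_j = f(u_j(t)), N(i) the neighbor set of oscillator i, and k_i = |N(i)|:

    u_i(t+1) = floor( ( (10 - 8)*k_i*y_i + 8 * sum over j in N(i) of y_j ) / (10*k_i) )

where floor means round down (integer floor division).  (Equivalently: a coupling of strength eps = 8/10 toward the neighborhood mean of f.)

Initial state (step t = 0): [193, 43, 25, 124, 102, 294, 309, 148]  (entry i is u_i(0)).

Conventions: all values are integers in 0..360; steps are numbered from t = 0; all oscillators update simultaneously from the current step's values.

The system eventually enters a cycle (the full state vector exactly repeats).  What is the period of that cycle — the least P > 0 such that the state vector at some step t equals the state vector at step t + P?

Answer: 4
Key observation: The state at step 6, [153, 153, 153, 153, 153, 153, 153, 153], reappears at step 10 — and no state repeats earlier — so the cycle the system enters has period 4.

Derivation:
t=0: [193, 43, 25, 124, 102, 294, 309, 148]
t=1: [199, 198, 194, 217, 214, 201, 205, 211]
t=2: [106, 107, 108, 102, 103, 106, 105, 103]
t=3: [315, 315, 315, 314, 314, 315, 315, 314]
t=4: [223, 223, 223, 223, 223, 223, 223, 223]
t=5: [51, 51, 51, 51, 51, 51, 51, 51]
t=6: [153, 153, 153, 153, 153, 153, 153, 153]
t=7: [261, 261, 261, 261, 261, 261, 261, 261]
t=8: [63, 63, 63, 63, 63, 63, 63, 63]
t=9: [189, 189, 189, 189, 189, 189, 189, 189]
t=10: [153, 153, 153, 153, 153, 153, 153, 153]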